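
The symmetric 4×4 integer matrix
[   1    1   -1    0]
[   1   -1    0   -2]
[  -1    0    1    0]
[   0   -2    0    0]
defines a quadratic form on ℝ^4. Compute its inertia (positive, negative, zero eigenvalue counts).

step 0: pivot 1 → sign +
step 1: pivot -2 → sign −
step 2: pivot 1/2 → sign +
step 3: row/col 3 already zero → sign 0
signature = (2, 1, 1)

Answer: (2, 1, 1)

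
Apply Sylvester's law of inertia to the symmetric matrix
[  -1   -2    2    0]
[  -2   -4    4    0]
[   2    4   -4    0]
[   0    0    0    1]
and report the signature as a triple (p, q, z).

step 0: pivot -1 → sign −
step 1: pivot 1 → sign +
step 2: row/col 2 already zero → sign 0
step 3: row/col 3 already zero → sign 0
signature = (1, 1, 2)

Answer: (1, 1, 2)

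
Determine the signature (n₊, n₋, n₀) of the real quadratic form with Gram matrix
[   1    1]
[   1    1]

step 0: pivot 1 → sign +
step 1: row/col 1 already zero → sign 0
signature = (1, 0, 1)

Answer: (1, 0, 1)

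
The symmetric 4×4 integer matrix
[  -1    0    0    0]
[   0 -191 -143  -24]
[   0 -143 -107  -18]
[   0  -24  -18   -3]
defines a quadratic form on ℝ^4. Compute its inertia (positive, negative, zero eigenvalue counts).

Answer: (1, 2, 1)

Derivation:
step 0: pivot -1 → sign −
step 1: pivot -191 → sign −
step 2: pivot 12/191 → sign +
step 3: row/col 3 already zero → sign 0
signature = (1, 2, 1)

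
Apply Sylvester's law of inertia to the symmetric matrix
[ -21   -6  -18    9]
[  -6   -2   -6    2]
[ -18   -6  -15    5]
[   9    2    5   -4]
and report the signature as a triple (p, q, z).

step 0: pivot -21 → sign −
step 1: pivot -2/7 → sign −
step 2: pivot 3 → sign +
step 3: pivot 2/3 → sign +
signature = (2, 2, 0)

Answer: (2, 2, 0)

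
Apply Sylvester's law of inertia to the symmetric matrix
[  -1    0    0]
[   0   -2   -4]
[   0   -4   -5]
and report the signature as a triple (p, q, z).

Answer: (1, 2, 0)

Derivation:
step 0: pivot -1 → sign −
step 1: pivot -2 → sign −
step 2: pivot 3 → sign +
signature = (1, 2, 0)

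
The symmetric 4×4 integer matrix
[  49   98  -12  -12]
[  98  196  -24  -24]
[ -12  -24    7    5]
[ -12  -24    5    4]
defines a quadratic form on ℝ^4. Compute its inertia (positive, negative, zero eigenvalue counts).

Answer: (3, 0, 1)

Derivation:
step 0: pivot 49 → sign +
step 1: pivot 199/49 → sign +
step 2: pivot 3/199 → sign +
step 3: row/col 3 already zero → sign 0
signature = (3, 0, 1)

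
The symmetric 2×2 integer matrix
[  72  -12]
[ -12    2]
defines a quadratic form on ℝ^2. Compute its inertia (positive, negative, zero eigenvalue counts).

step 0: pivot 72 → sign +
step 1: row/col 1 already zero → sign 0
signature = (1, 0, 1)

Answer: (1, 0, 1)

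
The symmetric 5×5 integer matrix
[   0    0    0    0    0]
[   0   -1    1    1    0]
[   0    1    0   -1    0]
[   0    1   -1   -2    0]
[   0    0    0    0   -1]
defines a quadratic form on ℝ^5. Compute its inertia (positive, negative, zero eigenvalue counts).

step 0: pivot -1 → sign −
step 1: pivot 1 → sign +
step 2: pivot -1 → sign −
step 3: pivot -1 → sign −
step 4: row/col 4 already zero → sign 0
signature = (1, 3, 1)

Answer: (1, 3, 1)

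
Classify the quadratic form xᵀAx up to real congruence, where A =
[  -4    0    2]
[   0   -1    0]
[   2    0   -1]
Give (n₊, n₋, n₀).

step 0: pivot -4 → sign −
step 1: pivot -1 → sign −
step 2: row/col 2 already zero → sign 0
signature = (0, 2, 1)

Answer: (0, 2, 1)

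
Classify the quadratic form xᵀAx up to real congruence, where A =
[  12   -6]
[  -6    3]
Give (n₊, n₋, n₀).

step 0: pivot 12 → sign +
step 1: row/col 1 already zero → sign 0
signature = (1, 0, 1)

Answer: (1, 0, 1)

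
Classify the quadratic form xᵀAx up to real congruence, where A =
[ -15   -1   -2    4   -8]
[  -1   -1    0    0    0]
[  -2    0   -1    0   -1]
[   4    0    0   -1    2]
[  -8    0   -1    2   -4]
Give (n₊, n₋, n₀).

step 0: pivot -15 → sign −
step 1: pivot -14/15 → sign −
step 2: pivot -5/7 → sign −
step 3: pivot 3/5 → sign +
step 4: pivot 1/3 → sign +
signature = (2, 3, 0)

Answer: (2, 3, 0)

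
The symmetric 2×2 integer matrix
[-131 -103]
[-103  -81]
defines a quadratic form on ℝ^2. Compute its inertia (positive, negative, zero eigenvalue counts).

step 0: pivot -131 → sign −
step 1: pivot -2/131 → sign −
signature = (0, 2, 0)

Answer: (0, 2, 0)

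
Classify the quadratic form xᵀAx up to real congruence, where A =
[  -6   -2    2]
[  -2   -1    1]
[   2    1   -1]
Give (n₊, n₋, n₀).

step 0: pivot -6 → sign −
step 1: pivot -1/3 → sign −
step 2: row/col 2 already zero → sign 0
signature = (0, 2, 1)

Answer: (0, 2, 1)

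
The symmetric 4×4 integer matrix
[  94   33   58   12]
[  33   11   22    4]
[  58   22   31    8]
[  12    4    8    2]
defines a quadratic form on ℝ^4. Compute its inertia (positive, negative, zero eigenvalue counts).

Answer: (2, 2, 0)

Derivation:
step 0: pivot 94 → sign +
step 1: pivot -55/94 → sign −
step 2: pivot -1/5 → sign −
step 3: pivot 6/11 → sign +
signature = (2, 2, 0)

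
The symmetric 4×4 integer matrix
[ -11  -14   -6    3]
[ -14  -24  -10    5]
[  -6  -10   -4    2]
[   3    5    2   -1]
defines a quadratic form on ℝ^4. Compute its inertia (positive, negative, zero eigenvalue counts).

Answer: (1, 2, 1)

Derivation:
step 0: pivot -11 → sign −
step 1: pivot -68/11 → sign −
step 2: pivot 3/17 → sign +
step 3: row/col 3 already zero → sign 0
signature = (1, 2, 1)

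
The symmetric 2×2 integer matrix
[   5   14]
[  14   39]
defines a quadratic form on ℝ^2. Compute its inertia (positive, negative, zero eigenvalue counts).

step 0: pivot 5 → sign +
step 1: pivot -1/5 → sign −
signature = (1, 1, 0)

Answer: (1, 1, 0)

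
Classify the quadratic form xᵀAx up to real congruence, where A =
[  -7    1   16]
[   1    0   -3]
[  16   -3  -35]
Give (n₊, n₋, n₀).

Answer: (1, 2, 0)

Derivation:
step 0: pivot -7 → sign −
step 1: pivot 1/7 → sign +
step 2: pivot -2 → sign −
signature = (1, 2, 0)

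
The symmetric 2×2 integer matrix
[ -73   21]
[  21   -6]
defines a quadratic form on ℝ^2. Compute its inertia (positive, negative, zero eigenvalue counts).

Answer: (1, 1, 0)

Derivation:
step 0: pivot -73 → sign −
step 1: pivot 3/73 → sign +
signature = (1, 1, 0)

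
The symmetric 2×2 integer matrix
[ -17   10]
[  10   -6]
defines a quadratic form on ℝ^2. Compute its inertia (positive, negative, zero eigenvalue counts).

step 0: pivot -17 → sign −
step 1: pivot -2/17 → sign −
signature = (0, 2, 0)

Answer: (0, 2, 0)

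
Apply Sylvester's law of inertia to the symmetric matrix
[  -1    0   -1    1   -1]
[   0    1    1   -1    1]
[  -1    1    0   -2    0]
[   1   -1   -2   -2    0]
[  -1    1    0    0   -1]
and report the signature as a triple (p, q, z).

Answer: (2, 3, 0)

Derivation:
step 0: pivot -1 → sign −
step 1: pivot 1 → sign +
step 2: pivot -2 → sign −
step 3: pivot 2 → sign +
step 4: pivot -1 → sign −
signature = (2, 3, 0)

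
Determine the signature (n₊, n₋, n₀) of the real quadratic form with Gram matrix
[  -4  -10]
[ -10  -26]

step 0: pivot -4 → sign −
step 1: pivot -1 → sign −
signature = (0, 2, 0)

Answer: (0, 2, 0)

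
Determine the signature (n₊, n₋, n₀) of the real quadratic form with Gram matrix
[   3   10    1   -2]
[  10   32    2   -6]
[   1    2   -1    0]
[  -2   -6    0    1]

Answer: (1, 1, 2)

Derivation:
step 0: pivot 3 → sign +
step 1: pivot -4/3 → sign −
step 2: row/col 2 already zero → sign 0
step 3: row/col 3 already zero → sign 0
signature = (1, 1, 2)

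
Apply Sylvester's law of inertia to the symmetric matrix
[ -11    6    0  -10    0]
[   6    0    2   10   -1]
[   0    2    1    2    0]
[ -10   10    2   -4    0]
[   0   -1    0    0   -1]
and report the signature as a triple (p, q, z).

Answer: (2, 2, 1)

Derivation:
step 0: pivot -11 → sign −
step 1: pivot 36/11 → sign +
step 2: pivot -2/9 → sign −
step 3: pivot 3/2 → sign +
step 4: row/col 4 already zero → sign 0
signature = (2, 2, 1)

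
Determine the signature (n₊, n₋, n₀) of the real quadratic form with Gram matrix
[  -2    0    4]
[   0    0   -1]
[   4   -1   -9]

Answer: (1, 2, 0)

Derivation:
step 0: pivot -2 → sign −
step 1: pivot -1 → sign −
step 2: pivot 1 → sign +
signature = (1, 2, 0)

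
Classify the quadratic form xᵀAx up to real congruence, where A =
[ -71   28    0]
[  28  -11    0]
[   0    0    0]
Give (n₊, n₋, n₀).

Answer: (1, 1, 1)

Derivation:
step 0: pivot -71 → sign −
step 1: pivot 3/71 → sign +
step 2: row/col 2 already zero → sign 0
signature = (1, 1, 1)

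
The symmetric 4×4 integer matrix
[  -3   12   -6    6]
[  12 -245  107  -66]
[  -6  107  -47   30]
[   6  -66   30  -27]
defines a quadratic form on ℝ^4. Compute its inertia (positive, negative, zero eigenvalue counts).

step 0: pivot -3 → sign −
step 1: pivot -197 → sign −
step 2: pivot -6/197 → sign −
step 3: pivot -3 → sign −
signature = (0, 4, 0)

Answer: (0, 4, 0)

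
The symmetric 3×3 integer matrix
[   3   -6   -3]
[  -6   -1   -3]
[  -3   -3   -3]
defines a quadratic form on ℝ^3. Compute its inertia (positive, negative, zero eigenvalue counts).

Answer: (2, 1, 0)

Derivation:
step 0: pivot 3 → sign +
step 1: pivot -13 → sign −
step 2: pivot 3/13 → sign +
signature = (2, 1, 0)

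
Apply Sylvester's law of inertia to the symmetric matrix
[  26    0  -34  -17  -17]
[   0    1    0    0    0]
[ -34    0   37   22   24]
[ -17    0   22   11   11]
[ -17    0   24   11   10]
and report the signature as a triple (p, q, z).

step 0: pivot 26 → sign +
step 1: pivot 1 → sign +
step 2: pivot -97/13 → sign −
step 3: pivot -21/194 → sign −
step 4: pivot -3/7 → sign −
signature = (2, 3, 0)

Answer: (2, 3, 0)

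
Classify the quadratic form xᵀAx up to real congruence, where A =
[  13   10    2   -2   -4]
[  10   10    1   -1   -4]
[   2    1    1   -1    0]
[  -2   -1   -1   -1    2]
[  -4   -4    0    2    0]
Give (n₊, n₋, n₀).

Answer: (4, 1, 0)

Derivation:
step 0: pivot 13 → sign +
step 1: pivot 30/13 → sign +
step 2: pivot 17/30 → sign +
step 3: pivot -2 → sign −
step 4: pivot 2/17 → sign +
signature = (4, 1, 0)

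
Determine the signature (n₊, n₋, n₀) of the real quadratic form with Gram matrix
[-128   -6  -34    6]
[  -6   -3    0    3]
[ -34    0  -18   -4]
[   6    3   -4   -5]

Answer: (0, 4, 0)

Derivation:
step 0: pivot -128 → sign −
step 1: pivot -87/32 → sign −
step 2: pivot -233/29 → sign −
step 3: pivot -2/233 → sign −
signature = (0, 4, 0)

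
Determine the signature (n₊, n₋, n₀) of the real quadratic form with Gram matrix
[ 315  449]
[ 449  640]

Answer: (1, 1, 0)

Derivation:
step 0: pivot 315 → sign +
step 1: pivot -1/315 → sign −
signature = (1, 1, 0)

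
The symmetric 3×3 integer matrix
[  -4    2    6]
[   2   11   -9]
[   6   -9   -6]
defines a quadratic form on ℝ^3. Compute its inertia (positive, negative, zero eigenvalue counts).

step 0: pivot -4 → sign −
step 1: pivot 12 → sign +
step 2: row/col 2 already zero → sign 0
signature = (1, 1, 1)

Answer: (1, 1, 1)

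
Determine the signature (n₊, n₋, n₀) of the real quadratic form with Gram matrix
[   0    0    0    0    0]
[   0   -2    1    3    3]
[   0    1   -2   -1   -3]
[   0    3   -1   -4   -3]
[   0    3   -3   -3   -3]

step 0: pivot -2 → sign −
step 1: pivot -3/2 → sign −
step 2: pivot 2/3 → sign +
step 3: pivot 3/2 → sign +
step 4: row/col 4 already zero → sign 0
signature = (2, 2, 1)

Answer: (2, 2, 1)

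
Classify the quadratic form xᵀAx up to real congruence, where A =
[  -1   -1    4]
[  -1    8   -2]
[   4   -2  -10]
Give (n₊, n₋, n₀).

Answer: (2, 1, 0)

Derivation:
step 0: pivot -1 → sign −
step 1: pivot 9 → sign +
step 2: pivot 2 → sign +
signature = (2, 1, 0)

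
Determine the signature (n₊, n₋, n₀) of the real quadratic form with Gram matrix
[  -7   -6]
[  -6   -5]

step 0: pivot -7 → sign −
step 1: pivot 1/7 → sign +
signature = (1, 1, 0)

Answer: (1, 1, 0)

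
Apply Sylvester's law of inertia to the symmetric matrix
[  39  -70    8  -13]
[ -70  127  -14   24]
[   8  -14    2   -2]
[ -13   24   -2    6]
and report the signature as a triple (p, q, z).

step 0: pivot 39 → sign +
step 1: pivot 53/39 → sign +
step 2: pivot 14/53 → sign +
step 3: pivot 3/7 → sign +
signature = (4, 0, 0)

Answer: (4, 0, 0)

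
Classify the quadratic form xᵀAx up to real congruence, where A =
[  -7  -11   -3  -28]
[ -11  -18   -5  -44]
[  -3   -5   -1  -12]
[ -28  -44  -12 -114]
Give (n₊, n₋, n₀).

Answer: (1, 3, 0)

Derivation:
step 0: pivot -7 → sign −
step 1: pivot -5/7 → sign −
step 2: pivot 2/5 → sign +
step 3: pivot -2 → sign −
signature = (1, 3, 0)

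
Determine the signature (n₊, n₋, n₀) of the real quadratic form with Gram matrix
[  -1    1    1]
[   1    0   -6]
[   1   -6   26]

Answer: (2, 1, 0)

Derivation:
step 0: pivot -1 → sign −
step 1: pivot 1 → sign +
step 2: pivot 2 → sign +
signature = (2, 1, 0)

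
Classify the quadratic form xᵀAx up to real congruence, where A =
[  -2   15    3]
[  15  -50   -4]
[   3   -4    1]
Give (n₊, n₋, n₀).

step 0: pivot -2 → sign −
step 1: pivot 125/2 → sign +
step 2: pivot 3/125 → sign +
signature = (2, 1, 0)

Answer: (2, 1, 0)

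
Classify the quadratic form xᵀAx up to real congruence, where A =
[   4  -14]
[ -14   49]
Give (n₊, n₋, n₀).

Answer: (1, 0, 1)

Derivation:
step 0: pivot 4 → sign +
step 1: row/col 1 already zero → sign 0
signature = (1, 0, 1)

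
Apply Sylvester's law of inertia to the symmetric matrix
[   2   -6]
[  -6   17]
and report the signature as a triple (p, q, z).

Answer: (1, 1, 0)

Derivation:
step 0: pivot 2 → sign +
step 1: pivot -1 → sign −
signature = (1, 1, 0)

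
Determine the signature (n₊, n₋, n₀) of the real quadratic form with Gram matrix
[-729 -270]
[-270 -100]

Answer: (0, 1, 1)

Derivation:
step 0: pivot -729 → sign −
step 1: row/col 1 already zero → sign 0
signature = (0, 1, 1)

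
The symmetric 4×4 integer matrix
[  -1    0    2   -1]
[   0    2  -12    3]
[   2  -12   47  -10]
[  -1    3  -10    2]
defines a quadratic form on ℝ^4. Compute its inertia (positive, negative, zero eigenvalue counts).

step 0: pivot -1 → sign −
step 1: pivot 2 → sign +
step 2: pivot -21 → sign −
step 3: pivot 3/14 → sign +
signature = (2, 2, 0)

Answer: (2, 2, 0)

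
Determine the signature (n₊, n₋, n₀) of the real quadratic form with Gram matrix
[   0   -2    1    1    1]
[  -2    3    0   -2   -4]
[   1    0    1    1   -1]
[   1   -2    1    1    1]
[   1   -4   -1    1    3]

step 0: pivot 3 → sign +
step 1: pivot -4/3 → sign −
step 2: pivot 7/4 → sign +
step 3: pivot -4/7 → sign −
step 4: pivot -3 → sign −
signature = (2, 3, 0)

Answer: (2, 3, 0)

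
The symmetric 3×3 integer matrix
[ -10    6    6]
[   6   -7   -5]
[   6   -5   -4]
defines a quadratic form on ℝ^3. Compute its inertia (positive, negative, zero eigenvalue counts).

Answer: (1, 2, 0)

Derivation:
step 0: pivot -10 → sign −
step 1: pivot -17/5 → sign −
step 2: pivot 3/17 → sign +
signature = (1, 2, 0)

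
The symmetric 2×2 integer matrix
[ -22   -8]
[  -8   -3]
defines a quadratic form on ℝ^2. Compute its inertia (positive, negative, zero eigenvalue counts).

step 0: pivot -22 → sign −
step 1: pivot -1/11 → sign −
signature = (0, 2, 0)

Answer: (0, 2, 0)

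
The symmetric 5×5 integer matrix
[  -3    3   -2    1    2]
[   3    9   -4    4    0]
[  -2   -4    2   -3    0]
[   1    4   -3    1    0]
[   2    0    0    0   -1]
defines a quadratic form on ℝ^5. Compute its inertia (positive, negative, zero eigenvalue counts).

step 0: pivot -3 → sign −
step 1: pivot 12 → sign +
step 2: pivot 1/3 → sign +
step 3: pivot -29/6 → sign −
step 4: pivot 1/29 → sign +
signature = (3, 2, 0)

Answer: (3, 2, 0)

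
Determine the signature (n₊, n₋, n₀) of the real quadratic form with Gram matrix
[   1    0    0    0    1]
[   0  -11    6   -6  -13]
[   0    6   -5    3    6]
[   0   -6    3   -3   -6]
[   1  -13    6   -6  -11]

Answer: (2, 3, 0)

Derivation:
step 0: pivot 1 → sign +
step 1: pivot -11 → sign −
step 2: pivot -19/11 → sign −
step 3: pivot 6/19 → sign +
step 4: pivot -1 → sign −
signature = (2, 3, 0)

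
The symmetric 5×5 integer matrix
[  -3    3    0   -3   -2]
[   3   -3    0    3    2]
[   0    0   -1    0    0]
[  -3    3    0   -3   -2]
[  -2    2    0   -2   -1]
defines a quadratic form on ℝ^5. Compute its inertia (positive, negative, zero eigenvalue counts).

step 0: pivot -3 → sign −
step 1: pivot -1 → sign −
step 2: pivot 1/3 → sign +
step 3: row/col 3 already zero → sign 0
step 4: row/col 4 already zero → sign 0
signature = (1, 2, 2)

Answer: (1, 2, 2)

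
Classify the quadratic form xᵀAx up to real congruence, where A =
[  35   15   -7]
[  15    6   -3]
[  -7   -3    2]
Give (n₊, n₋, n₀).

Answer: (2, 1, 0)

Derivation:
step 0: pivot 35 → sign +
step 1: pivot -3/7 → sign −
step 2: pivot 3/5 → sign +
signature = (2, 1, 0)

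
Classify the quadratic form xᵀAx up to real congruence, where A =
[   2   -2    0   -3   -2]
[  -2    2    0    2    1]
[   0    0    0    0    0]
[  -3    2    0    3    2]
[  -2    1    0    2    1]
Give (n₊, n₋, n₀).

step 0: pivot 2 → sign +
step 1: pivot -3/2 → sign −
step 2: pivot 2/3 → sign +
step 3: pivot -1/2 → sign −
step 4: row/col 4 already zero → sign 0
signature = (2, 2, 1)

Answer: (2, 2, 1)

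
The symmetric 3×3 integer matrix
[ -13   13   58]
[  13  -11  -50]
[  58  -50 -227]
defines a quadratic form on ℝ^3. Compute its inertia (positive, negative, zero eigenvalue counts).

step 0: pivot -13 → sign −
step 1: pivot 2 → sign +
step 2: pivot -3/13 → sign −
signature = (1, 2, 0)

Answer: (1, 2, 0)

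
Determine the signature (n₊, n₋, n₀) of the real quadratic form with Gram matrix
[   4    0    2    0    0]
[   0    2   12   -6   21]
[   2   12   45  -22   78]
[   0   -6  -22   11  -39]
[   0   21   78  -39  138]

step 0: pivot 4 → sign +
step 1: pivot 2 → sign +
step 2: pivot -28 → sign −
step 3: pivot -3/14 → sign −
step 4: row/col 4 already zero → sign 0
signature = (2, 2, 1)

Answer: (2, 2, 1)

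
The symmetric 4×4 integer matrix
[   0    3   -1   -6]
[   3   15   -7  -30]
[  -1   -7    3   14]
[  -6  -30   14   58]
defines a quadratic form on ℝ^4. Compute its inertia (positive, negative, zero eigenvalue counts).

step 0: pivot 15 → sign +
step 1: pivot -3/5 → sign −
step 2: pivot -2 → sign −
step 3: row/col 3 already zero → sign 0
signature = (1, 2, 1)

Answer: (1, 2, 1)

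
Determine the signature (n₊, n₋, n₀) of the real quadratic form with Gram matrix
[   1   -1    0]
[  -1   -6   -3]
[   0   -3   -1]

step 0: pivot 1 → sign +
step 1: pivot -7 → sign −
step 2: pivot 2/7 → sign +
signature = (2, 1, 0)

Answer: (2, 1, 0)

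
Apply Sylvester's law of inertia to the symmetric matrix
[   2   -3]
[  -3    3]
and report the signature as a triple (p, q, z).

step 0: pivot 2 → sign +
step 1: pivot -3/2 → sign −
signature = (1, 1, 0)

Answer: (1, 1, 0)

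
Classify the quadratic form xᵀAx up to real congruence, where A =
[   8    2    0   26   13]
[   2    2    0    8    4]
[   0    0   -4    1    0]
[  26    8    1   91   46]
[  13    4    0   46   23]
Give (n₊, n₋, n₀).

Answer: (3, 2, 0)

Derivation:
step 0: pivot 8 → sign +
step 1: pivot 3/2 → sign +
step 2: pivot -4 → sign −
step 3: pivot 21/4 → sign +
step 4: pivot -3/14 → sign −
signature = (3, 2, 0)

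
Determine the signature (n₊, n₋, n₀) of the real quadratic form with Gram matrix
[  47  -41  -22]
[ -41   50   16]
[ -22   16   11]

step 0: pivot 47 → sign +
step 1: pivot 669/47 → sign +
step 2: pivot -3/223 → sign −
signature = (2, 1, 0)

Answer: (2, 1, 0)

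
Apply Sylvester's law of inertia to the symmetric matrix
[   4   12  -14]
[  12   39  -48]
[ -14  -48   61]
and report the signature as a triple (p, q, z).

Answer: (2, 0, 1)

Derivation:
step 0: pivot 4 → sign +
step 1: pivot 3 → sign +
step 2: row/col 2 already zero → sign 0
signature = (2, 0, 1)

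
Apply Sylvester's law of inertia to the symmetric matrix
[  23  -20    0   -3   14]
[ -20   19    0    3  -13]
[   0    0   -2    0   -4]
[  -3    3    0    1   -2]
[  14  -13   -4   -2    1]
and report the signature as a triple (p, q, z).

Answer: (4, 1, 0)

Derivation:
step 0: pivot 23 → sign +
step 1: pivot 37/23 → sign +
step 2: pivot -2 → sign −
step 3: pivot 19/37 → sign +
step 4: pivot 1/19 → sign +
signature = (4, 1, 0)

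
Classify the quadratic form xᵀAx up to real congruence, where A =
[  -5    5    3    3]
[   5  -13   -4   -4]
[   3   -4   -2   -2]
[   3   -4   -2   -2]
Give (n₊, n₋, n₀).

step 0: pivot -5 → sign −
step 1: pivot -8 → sign −
step 2: pivot -3/40 → sign −
step 3: row/col 3 already zero → sign 0
signature = (0, 3, 1)

Answer: (0, 3, 1)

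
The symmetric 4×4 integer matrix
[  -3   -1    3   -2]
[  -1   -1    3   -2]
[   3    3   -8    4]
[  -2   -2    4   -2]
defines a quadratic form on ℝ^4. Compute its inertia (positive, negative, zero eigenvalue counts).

Answer: (1, 3, 0)

Derivation:
step 0: pivot -3 → sign −
step 1: pivot -2/3 → sign −
step 2: pivot 1 → sign +
step 3: pivot -2 → sign −
signature = (1, 3, 0)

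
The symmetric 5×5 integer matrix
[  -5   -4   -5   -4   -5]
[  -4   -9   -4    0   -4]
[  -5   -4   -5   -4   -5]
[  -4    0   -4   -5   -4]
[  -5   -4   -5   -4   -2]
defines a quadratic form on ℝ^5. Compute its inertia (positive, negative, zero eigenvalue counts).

Answer: (1, 3, 1)

Derivation:
step 0: pivot -5 → sign −
step 1: pivot -29/5 → sign −
step 2: pivot -1/29 → sign −
step 3: pivot 3 → sign +
step 4: row/col 4 already zero → sign 0
signature = (1, 3, 1)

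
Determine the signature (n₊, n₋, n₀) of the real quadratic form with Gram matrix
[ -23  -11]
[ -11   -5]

Answer: (1, 1, 0)

Derivation:
step 0: pivot -23 → sign −
step 1: pivot 6/23 → sign +
signature = (1, 1, 0)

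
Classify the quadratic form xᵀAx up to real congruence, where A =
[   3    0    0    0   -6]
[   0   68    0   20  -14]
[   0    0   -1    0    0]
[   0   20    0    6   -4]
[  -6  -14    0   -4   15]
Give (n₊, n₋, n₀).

step 0: pivot 3 → sign +
step 1: pivot 68 → sign +
step 2: pivot -1 → sign −
step 3: pivot 2/17 → sign +
step 4: row/col 4 already zero → sign 0
signature = (3, 1, 1)

Answer: (3, 1, 1)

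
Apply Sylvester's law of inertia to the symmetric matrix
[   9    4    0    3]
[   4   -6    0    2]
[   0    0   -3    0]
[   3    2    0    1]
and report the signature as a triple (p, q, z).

Answer: (2, 2, 0)

Derivation:
step 0: pivot 9 → sign +
step 1: pivot -70/9 → sign −
step 2: pivot -3 → sign −
step 3: pivot 2/35 → sign +
signature = (2, 2, 0)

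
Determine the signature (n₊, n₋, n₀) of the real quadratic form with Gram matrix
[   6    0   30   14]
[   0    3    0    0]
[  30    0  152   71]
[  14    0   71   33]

Answer: (3, 1, 0)

Derivation:
step 0: pivot 6 → sign +
step 1: pivot 3 → sign +
step 2: pivot 2 → sign +
step 3: pivot -1/6 → sign −
signature = (3, 1, 0)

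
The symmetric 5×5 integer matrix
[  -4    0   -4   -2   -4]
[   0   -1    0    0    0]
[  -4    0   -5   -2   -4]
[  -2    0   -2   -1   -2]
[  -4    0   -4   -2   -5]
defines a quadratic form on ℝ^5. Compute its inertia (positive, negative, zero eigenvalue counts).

Answer: (0, 4, 1)

Derivation:
step 0: pivot -4 → sign −
step 1: pivot -1 → sign −
step 2: pivot -1 → sign −
step 3: pivot -1 → sign −
step 4: row/col 4 already zero → sign 0
signature = (0, 4, 1)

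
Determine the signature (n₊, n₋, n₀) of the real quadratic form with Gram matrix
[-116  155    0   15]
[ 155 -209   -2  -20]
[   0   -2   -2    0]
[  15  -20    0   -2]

step 0: pivot -116 → sign −
step 1: pivot -219/116 → sign −
step 2: pivot 26/219 → sign +
step 3: pivot -1/13 → sign −
signature = (1, 3, 0)

Answer: (1, 3, 0)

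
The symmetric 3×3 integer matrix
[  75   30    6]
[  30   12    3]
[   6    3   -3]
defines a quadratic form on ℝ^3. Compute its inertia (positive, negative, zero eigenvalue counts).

step 0: pivot 75 → sign +
step 1: pivot -87/25 → sign −
step 2: pivot 3/29 → sign +
signature = (2, 1, 0)

Answer: (2, 1, 0)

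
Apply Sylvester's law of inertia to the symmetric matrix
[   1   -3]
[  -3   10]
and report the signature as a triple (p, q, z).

step 0: pivot 1 → sign +
step 1: pivot 1 → sign +
signature = (2, 0, 0)

Answer: (2, 0, 0)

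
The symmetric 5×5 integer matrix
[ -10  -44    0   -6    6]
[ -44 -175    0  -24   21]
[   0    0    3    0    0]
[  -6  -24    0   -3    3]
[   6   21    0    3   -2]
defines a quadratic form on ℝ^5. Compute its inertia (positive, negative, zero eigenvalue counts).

Answer: (3, 1, 1)

Derivation:
step 0: pivot -10 → sign −
step 1: pivot 93/5 → sign +
step 2: pivot 3 → sign +
step 3: pivot 9/31 → sign +
step 4: row/col 4 already zero → sign 0
signature = (3, 1, 1)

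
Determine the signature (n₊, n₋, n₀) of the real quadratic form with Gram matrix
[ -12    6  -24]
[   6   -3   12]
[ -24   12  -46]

step 0: pivot -12 → sign −
step 1: pivot 2 → sign +
step 2: row/col 2 already zero → sign 0
signature = (1, 1, 1)

Answer: (1, 1, 1)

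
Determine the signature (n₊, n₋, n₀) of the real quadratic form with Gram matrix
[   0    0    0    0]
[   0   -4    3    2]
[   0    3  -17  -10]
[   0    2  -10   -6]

Answer: (0, 3, 1)

Derivation:
step 0: pivot -4 → sign −
step 1: pivot -59/4 → sign −
step 2: pivot -6/59 → sign −
step 3: row/col 3 already zero → sign 0
signature = (0, 3, 1)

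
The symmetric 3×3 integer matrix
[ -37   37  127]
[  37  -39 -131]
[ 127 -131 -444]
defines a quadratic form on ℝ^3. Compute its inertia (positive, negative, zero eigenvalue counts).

Answer: (0, 3, 0)

Derivation:
step 0: pivot -37 → sign −
step 1: pivot -2 → sign −
step 2: pivot -3/37 → sign −
signature = (0, 3, 0)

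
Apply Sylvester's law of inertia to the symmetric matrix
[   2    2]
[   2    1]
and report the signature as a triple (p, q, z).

step 0: pivot 2 → sign +
step 1: pivot -1 → sign −
signature = (1, 1, 0)

Answer: (1, 1, 0)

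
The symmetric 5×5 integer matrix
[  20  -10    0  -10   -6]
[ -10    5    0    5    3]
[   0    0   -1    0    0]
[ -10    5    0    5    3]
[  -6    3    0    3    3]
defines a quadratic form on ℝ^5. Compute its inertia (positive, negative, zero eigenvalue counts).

step 0: pivot 20 → sign +
step 1: pivot -1 → sign −
step 2: pivot 6/5 → sign +
step 3: row/col 3 already zero → sign 0
step 4: row/col 4 already zero → sign 0
signature = (2, 1, 2)

Answer: (2, 1, 2)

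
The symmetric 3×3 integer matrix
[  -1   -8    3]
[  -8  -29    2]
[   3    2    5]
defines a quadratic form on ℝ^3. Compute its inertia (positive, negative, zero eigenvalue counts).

step 0: pivot -1 → sign −
step 1: pivot 35 → sign +
step 2: pivot 6/35 → sign +
signature = (2, 1, 0)

Answer: (2, 1, 0)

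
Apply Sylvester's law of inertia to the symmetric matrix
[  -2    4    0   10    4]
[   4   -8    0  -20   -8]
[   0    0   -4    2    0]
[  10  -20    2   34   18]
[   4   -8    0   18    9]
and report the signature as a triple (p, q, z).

step 0: pivot -2 → sign −
step 1: pivot -4 → sign −
step 2: pivot 85 → sign +
step 3: pivot 1/85 → sign +
step 4: row/col 4 already zero → sign 0
signature = (2, 2, 1)

Answer: (2, 2, 1)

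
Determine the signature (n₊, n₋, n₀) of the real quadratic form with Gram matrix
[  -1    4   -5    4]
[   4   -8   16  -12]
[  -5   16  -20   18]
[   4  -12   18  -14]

step 0: pivot -1 → sign −
step 1: pivot 8 → sign +
step 2: pivot 3 → sign +
step 3: row/col 3 already zero → sign 0
signature = (2, 1, 1)

Answer: (2, 1, 1)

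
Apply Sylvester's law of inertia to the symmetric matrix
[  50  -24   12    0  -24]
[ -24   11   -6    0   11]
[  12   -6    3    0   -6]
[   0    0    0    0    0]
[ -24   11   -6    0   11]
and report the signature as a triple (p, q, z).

Answer: (2, 1, 2)

Derivation:
step 0: pivot 50 → sign +
step 1: pivot -13/25 → sign −
step 2: pivot 3/13 → sign +
step 3: row/col 3 already zero → sign 0
step 4: row/col 4 already zero → sign 0
signature = (2, 1, 2)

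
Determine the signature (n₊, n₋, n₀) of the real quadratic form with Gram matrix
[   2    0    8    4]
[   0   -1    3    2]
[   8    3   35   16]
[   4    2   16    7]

Answer: (2, 1, 1)

Derivation:
step 0: pivot 2 → sign +
step 1: pivot -1 → sign −
step 2: pivot 12 → sign +
step 3: row/col 3 already zero → sign 0
signature = (2, 1, 1)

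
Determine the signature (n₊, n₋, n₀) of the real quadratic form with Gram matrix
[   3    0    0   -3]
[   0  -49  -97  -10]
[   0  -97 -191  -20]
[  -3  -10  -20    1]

Answer: (2, 1, 1)

Derivation:
step 0: pivot 3 → sign +
step 1: pivot -49 → sign −
step 2: pivot 50/49 → sign +
step 3: row/col 3 already zero → sign 0
signature = (2, 1, 1)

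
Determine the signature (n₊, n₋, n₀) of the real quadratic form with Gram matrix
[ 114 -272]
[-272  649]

Answer: (2, 0, 0)

Derivation:
step 0: pivot 114 → sign +
step 1: pivot 1/57 → sign +
signature = (2, 0, 0)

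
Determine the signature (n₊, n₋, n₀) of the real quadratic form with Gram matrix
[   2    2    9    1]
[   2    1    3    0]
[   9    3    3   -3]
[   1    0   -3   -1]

Answer: (2, 2, 0)

Derivation:
step 0: pivot 2 → sign +
step 1: pivot -1 → sign −
step 2: pivot -3/2 → sign −
step 3: pivot 1 → sign +
signature = (2, 2, 0)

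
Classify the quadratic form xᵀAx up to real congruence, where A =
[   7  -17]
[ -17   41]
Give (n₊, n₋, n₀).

Answer: (1, 1, 0)

Derivation:
step 0: pivot 7 → sign +
step 1: pivot -2/7 → sign −
signature = (1, 1, 0)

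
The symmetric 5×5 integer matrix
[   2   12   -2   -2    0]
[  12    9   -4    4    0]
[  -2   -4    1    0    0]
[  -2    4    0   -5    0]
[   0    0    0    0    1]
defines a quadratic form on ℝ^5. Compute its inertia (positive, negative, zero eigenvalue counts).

Answer: (3, 2, 0)

Derivation:
step 0: pivot 2 → sign +
step 1: pivot -63 → sign −
step 2: pivot 1/63 → sign +
step 3: pivot -3 → sign −
step 4: pivot 1 → sign +
signature = (3, 2, 0)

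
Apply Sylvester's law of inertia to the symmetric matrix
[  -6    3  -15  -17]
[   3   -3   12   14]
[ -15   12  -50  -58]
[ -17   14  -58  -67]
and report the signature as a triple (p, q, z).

Answer: (2, 2, 0)

Derivation:
step 0: pivot -6 → sign −
step 1: pivot -3/2 → sign −
step 2: pivot 1 → sign +
step 3: pivot 1/3 → sign +
signature = (2, 2, 0)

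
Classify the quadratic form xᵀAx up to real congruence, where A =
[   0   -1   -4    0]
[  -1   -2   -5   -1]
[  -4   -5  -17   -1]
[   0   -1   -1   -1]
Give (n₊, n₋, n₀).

step 0: pivot -2 → sign −
step 1: pivot 1/2 → sign +
step 2: pivot -9 → sign −
step 3: row/col 3 already zero → sign 0
signature = (1, 2, 1)

Answer: (1, 2, 1)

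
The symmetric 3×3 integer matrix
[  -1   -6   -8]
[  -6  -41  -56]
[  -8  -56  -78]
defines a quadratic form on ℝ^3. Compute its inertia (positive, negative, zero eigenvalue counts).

step 0: pivot -1 → sign −
step 1: pivot -5 → sign −
step 2: pivot -6/5 → sign −
signature = (0, 3, 0)

Answer: (0, 3, 0)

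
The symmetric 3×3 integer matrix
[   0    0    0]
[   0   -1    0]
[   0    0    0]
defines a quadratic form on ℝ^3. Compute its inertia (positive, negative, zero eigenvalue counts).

Answer: (0, 1, 2)

Derivation:
step 0: pivot -1 → sign −
step 1: row/col 1 already zero → sign 0
step 2: row/col 2 already zero → sign 0
signature = (0, 1, 2)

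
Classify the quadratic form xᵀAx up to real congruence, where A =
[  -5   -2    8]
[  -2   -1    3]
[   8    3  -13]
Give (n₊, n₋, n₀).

Answer: (0, 2, 1)

Derivation:
step 0: pivot -5 → sign −
step 1: pivot -1/5 → sign −
step 2: row/col 2 already zero → sign 0
signature = (0, 2, 1)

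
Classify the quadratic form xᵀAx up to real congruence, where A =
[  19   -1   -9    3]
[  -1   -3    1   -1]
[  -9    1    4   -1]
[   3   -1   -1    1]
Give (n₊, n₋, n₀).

step 0: pivot 19 → sign +
step 1: pivot -58/19 → sign −
step 2: pivot -5/29 → sign −
step 3: pivot 6/5 → sign +
signature = (2, 2, 0)

Answer: (2, 2, 0)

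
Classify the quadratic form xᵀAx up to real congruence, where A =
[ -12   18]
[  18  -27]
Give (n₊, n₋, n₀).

Answer: (0, 1, 1)

Derivation:
step 0: pivot -12 → sign −
step 1: row/col 1 already zero → sign 0
signature = (0, 1, 1)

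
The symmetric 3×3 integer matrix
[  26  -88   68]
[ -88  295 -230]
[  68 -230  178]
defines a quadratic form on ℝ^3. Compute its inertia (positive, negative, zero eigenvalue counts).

Answer: (2, 1, 0)

Derivation:
step 0: pivot 26 → sign +
step 1: pivot -37/13 → sign −
step 2: pivot 6/37 → sign +
signature = (2, 1, 0)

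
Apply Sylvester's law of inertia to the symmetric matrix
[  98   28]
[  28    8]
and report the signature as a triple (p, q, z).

step 0: pivot 98 → sign +
step 1: row/col 1 already zero → sign 0
signature = (1, 0, 1)

Answer: (1, 0, 1)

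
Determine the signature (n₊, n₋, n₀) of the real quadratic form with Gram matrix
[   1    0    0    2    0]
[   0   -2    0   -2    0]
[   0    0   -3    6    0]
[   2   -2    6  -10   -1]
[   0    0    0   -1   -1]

Answer: (2, 3, 0)

Derivation:
step 0: pivot 1 → sign +
step 1: pivot -2 → sign −
step 2: pivot -3 → sign −
step 3: pivot -1 → sign −
step 4: pivot 1 → sign +
signature = (2, 3, 0)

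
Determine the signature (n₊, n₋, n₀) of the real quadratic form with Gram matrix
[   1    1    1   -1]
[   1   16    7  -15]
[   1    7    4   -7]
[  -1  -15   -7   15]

Answer: (4, 0, 0)

Derivation:
step 0: pivot 1 → sign +
step 1: pivot 15 → sign +
step 2: pivot 3/5 → sign +
step 3: pivot 2/3 → sign +
signature = (4, 0, 0)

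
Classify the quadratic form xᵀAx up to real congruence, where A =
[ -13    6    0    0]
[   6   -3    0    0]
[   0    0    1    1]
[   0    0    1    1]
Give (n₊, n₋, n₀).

Answer: (1, 2, 1)

Derivation:
step 0: pivot -13 → sign −
step 1: pivot -3/13 → sign −
step 2: pivot 1 → sign +
step 3: row/col 3 already zero → sign 0
signature = (1, 2, 1)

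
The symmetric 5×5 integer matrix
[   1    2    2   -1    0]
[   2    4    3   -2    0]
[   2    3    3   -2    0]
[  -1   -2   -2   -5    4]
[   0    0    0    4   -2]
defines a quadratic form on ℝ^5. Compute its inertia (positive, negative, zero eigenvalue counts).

step 0: pivot 1 → sign +
step 1: pivot -1 → sign −
step 2: pivot 1 → sign +
step 3: pivot -6 → sign −
step 4: pivot 2/3 → sign +
signature = (3, 2, 0)

Answer: (3, 2, 0)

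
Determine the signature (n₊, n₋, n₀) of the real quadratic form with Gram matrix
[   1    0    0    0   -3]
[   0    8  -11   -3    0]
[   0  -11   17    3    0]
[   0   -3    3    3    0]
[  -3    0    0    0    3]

Answer: (4, 1, 0)

Derivation:
step 0: pivot 1 → sign +
step 1: pivot 8 → sign +
step 2: pivot 15/8 → sign +
step 3: pivot 6/5 → sign +
step 4: pivot -6 → sign −
signature = (4, 1, 0)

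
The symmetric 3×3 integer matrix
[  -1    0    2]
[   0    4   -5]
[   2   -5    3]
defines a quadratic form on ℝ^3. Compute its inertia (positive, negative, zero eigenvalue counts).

Answer: (2, 1, 0)

Derivation:
step 0: pivot -1 → sign −
step 1: pivot 4 → sign +
step 2: pivot 3/4 → sign +
signature = (2, 1, 0)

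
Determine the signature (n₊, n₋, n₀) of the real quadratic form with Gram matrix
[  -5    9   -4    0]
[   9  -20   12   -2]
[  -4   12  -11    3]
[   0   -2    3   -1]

step 0: pivot -5 → sign −
step 1: pivot -19/5 → sign −
step 2: pivot -33/19 → sign −
step 3: pivot 2/11 → sign +
signature = (1, 3, 0)

Answer: (1, 3, 0)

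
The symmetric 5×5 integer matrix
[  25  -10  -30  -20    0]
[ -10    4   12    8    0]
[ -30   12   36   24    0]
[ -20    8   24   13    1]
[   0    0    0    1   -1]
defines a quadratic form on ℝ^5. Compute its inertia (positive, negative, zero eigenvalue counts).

Answer: (1, 2, 2)

Derivation:
step 0: pivot 25 → sign +
step 1: pivot -3 → sign −
step 2: pivot -2/3 → sign −
step 3: row/col 3 already zero → sign 0
step 4: row/col 4 already zero → sign 0
signature = (1, 2, 2)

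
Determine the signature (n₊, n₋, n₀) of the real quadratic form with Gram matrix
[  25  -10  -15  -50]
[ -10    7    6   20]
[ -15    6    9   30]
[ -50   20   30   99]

Answer: (2, 1, 1)

Derivation:
step 0: pivot 25 → sign +
step 1: pivot 3 → sign +
step 2: pivot -1 → sign −
step 3: row/col 3 already zero → sign 0
signature = (2, 1, 1)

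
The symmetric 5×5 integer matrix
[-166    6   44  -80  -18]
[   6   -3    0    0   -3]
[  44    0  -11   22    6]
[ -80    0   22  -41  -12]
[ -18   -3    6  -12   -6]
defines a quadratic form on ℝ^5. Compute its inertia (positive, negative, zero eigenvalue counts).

step 0: pivot -166 → sign −
step 1: pivot -231/83 → sign −
step 2: pivot 11/7 → sign +
step 3: pivot 1/11 → sign +
step 4: pivot 3/11 → sign +
signature = (3, 2, 0)

Answer: (3, 2, 0)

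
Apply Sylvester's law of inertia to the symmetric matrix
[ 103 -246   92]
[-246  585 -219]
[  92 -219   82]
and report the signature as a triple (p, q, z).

Answer: (2, 1, 0)

Derivation:
step 0: pivot 103 → sign +
step 1: pivot -261/103 → sign −
step 2: pivot 1/29 → sign +
signature = (2, 1, 0)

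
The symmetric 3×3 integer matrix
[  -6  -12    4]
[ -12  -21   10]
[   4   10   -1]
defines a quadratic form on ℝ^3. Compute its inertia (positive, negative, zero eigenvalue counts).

step 0: pivot -6 → sign −
step 1: pivot 3 → sign +
step 2: pivot 1/3 → sign +
signature = (2, 1, 0)

Answer: (2, 1, 0)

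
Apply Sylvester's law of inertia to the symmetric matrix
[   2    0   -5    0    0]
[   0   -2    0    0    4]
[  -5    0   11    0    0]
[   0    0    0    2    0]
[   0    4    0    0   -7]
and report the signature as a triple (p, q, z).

Answer: (3, 2, 0)

Derivation:
step 0: pivot 2 → sign +
step 1: pivot -2 → sign −
step 2: pivot -3/2 → sign −
step 3: pivot 2 → sign +
step 4: pivot 1 → sign +
signature = (3, 2, 0)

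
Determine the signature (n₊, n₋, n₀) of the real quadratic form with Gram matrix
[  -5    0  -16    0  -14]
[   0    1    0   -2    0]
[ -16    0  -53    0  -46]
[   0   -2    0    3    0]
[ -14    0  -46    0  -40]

Answer: (1, 3, 1)

Derivation:
step 0: pivot -5 → sign −
step 1: pivot 1 → sign +
step 2: pivot -9/5 → sign −
step 3: pivot -1 → sign −
step 4: row/col 4 already zero → sign 0
signature = (1, 3, 1)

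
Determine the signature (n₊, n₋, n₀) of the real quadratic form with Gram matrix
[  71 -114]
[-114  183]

Answer: (1, 1, 0)

Derivation:
step 0: pivot 71 → sign +
step 1: pivot -3/71 → sign −
signature = (1, 1, 0)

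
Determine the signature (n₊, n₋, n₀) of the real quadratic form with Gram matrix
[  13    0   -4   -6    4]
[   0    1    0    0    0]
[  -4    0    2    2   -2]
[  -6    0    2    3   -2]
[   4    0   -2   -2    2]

step 0: pivot 13 → sign +
step 1: pivot 1 → sign +
step 2: pivot 10/13 → sign +
step 3: pivot 1/5 → sign +
step 4: row/col 4 already zero → sign 0
signature = (4, 0, 1)

Answer: (4, 0, 1)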